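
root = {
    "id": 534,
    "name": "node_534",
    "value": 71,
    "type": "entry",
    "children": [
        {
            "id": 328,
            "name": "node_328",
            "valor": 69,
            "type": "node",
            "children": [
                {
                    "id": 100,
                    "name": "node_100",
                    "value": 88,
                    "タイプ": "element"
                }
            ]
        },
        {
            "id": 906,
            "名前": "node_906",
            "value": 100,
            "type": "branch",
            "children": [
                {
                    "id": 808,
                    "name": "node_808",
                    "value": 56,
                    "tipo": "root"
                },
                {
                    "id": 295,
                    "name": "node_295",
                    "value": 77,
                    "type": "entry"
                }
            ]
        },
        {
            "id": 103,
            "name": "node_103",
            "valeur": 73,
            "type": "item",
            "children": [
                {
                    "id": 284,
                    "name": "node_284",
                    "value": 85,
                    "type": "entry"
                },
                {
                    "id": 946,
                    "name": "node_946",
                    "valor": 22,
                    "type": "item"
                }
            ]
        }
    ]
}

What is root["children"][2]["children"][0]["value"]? 85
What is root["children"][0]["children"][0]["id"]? 100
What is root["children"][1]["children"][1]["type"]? "entry"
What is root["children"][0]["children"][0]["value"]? 88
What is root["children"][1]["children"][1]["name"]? "node_295"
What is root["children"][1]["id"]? 906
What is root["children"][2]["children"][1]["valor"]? 22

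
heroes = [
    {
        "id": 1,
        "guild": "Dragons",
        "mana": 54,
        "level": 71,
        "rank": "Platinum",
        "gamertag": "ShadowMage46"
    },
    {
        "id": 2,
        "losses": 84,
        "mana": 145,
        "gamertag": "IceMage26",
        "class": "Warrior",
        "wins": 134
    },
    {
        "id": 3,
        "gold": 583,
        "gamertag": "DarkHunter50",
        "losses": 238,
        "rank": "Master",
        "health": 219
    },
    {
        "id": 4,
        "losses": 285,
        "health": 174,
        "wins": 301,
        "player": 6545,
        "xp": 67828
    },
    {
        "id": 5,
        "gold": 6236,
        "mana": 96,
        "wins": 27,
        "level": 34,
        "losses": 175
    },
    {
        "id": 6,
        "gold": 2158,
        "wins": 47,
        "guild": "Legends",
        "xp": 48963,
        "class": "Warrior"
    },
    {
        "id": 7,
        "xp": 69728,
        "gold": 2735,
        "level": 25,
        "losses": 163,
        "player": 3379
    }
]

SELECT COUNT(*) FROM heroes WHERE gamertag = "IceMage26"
1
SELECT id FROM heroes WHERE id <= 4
[1, 2, 3, 4]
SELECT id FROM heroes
[1, 2, 3, 4, 5, 6, 7]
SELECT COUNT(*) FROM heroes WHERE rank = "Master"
1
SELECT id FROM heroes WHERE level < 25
[]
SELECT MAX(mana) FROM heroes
145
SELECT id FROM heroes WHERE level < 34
[7]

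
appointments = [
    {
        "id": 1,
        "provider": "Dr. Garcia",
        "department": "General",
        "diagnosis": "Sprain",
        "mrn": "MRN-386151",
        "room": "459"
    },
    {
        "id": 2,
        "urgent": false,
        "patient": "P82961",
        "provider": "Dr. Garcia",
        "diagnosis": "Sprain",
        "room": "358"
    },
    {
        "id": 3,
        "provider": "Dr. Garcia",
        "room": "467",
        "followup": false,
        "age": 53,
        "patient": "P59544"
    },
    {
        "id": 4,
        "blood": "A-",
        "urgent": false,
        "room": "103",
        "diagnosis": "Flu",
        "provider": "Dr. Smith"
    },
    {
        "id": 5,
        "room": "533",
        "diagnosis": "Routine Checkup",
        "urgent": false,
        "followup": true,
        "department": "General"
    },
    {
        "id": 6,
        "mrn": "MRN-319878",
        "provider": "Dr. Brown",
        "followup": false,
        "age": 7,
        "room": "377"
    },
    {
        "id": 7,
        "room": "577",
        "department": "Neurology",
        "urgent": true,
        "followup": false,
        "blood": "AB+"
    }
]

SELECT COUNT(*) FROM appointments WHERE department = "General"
2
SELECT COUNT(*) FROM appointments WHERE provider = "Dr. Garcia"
3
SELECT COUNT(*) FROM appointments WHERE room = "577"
1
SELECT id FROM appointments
[1, 2, 3, 4, 5, 6, 7]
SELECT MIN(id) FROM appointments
1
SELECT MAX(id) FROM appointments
7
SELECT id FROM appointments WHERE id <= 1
[1]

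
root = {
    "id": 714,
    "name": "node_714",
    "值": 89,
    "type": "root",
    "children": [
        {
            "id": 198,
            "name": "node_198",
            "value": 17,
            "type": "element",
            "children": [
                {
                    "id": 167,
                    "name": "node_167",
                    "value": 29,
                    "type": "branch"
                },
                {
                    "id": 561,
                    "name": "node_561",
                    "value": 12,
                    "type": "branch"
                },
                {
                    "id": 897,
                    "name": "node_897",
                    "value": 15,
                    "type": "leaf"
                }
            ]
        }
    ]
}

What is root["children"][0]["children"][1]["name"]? "node_561"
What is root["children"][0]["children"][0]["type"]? "branch"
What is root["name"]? "node_714"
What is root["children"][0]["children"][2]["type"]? "leaf"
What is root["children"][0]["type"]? "element"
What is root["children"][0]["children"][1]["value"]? 12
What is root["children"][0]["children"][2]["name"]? "node_897"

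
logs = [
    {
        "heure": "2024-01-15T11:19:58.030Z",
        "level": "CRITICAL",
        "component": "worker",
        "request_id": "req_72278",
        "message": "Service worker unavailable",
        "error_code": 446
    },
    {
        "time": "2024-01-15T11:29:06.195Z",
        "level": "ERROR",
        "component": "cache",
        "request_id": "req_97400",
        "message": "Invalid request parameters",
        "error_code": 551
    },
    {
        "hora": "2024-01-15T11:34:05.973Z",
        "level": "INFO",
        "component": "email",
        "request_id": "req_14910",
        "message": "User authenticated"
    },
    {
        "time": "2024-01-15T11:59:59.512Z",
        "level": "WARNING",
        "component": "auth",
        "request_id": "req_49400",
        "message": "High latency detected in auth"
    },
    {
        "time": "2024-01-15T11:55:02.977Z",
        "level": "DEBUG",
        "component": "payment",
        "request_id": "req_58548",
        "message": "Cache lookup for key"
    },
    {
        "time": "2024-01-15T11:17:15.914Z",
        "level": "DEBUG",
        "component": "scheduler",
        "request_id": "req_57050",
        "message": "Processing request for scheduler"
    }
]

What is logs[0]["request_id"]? "req_72278"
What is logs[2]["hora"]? "2024-01-15T11:34:05.973Z"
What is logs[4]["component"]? "payment"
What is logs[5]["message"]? "Processing request for scheduler"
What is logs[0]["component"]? "worker"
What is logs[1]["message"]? "Invalid request parameters"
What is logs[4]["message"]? "Cache lookup for key"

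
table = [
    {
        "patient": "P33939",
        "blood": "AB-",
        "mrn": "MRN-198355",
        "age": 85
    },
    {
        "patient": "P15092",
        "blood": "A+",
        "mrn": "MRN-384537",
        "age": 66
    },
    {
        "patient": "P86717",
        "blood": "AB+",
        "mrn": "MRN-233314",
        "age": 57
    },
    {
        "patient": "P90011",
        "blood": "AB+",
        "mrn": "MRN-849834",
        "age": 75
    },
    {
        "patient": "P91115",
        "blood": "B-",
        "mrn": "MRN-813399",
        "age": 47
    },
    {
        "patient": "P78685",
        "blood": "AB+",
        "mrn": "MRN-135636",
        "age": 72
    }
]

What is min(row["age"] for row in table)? 47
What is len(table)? 6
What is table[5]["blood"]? "AB+"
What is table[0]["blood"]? "AB-"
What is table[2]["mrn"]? "MRN-233314"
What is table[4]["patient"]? "P91115"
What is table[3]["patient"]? "P90011"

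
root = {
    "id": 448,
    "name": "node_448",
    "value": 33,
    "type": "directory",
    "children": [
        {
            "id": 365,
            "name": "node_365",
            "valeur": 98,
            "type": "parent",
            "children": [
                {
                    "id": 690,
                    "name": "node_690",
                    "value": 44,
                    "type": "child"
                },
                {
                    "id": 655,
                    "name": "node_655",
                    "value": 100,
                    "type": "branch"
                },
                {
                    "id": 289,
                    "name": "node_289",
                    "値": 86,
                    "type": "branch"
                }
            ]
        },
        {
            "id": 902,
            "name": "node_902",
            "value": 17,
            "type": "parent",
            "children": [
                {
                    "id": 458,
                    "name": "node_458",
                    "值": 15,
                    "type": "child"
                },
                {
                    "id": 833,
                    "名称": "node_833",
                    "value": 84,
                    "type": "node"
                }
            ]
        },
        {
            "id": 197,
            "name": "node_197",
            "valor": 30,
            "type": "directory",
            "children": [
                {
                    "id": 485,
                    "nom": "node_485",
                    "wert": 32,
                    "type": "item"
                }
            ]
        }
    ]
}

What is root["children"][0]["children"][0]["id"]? 690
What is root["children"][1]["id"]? 902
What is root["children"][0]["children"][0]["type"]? "child"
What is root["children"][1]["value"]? 17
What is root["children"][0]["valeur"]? 98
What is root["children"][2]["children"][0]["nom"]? "node_485"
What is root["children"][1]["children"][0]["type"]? "child"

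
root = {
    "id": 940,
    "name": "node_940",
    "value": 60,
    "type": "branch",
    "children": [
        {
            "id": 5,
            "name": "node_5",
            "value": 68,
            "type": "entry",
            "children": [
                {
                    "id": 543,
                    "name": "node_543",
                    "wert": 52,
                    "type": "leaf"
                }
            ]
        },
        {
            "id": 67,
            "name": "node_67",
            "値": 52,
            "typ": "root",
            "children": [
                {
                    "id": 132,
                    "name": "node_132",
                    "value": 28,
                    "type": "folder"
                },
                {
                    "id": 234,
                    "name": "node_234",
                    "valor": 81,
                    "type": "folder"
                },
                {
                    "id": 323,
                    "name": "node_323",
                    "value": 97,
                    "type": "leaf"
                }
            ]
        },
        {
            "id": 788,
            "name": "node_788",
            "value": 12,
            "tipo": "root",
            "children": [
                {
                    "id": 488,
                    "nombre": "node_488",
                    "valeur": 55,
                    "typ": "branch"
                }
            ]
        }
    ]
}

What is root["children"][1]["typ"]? "root"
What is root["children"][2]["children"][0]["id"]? 488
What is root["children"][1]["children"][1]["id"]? 234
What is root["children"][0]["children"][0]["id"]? 543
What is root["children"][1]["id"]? 67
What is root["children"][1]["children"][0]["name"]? "node_132"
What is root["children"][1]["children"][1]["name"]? "node_234"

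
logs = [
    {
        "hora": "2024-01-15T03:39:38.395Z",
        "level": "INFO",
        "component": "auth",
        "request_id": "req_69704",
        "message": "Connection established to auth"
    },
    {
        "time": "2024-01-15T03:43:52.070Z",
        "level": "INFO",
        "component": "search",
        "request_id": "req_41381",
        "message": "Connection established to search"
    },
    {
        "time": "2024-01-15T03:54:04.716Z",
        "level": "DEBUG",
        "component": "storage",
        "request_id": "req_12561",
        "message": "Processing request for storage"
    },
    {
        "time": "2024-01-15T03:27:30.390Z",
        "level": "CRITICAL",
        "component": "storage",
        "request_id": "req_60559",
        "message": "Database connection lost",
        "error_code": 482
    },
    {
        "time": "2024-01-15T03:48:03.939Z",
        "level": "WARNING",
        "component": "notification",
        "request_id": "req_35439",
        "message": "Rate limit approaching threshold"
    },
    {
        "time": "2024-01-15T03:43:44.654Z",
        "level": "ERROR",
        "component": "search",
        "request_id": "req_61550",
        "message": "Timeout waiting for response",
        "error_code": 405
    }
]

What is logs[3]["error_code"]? 482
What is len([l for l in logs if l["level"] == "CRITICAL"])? 1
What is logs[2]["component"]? "storage"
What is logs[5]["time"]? "2024-01-15T03:43:44.654Z"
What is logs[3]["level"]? "CRITICAL"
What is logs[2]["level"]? "DEBUG"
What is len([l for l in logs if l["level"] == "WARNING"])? 1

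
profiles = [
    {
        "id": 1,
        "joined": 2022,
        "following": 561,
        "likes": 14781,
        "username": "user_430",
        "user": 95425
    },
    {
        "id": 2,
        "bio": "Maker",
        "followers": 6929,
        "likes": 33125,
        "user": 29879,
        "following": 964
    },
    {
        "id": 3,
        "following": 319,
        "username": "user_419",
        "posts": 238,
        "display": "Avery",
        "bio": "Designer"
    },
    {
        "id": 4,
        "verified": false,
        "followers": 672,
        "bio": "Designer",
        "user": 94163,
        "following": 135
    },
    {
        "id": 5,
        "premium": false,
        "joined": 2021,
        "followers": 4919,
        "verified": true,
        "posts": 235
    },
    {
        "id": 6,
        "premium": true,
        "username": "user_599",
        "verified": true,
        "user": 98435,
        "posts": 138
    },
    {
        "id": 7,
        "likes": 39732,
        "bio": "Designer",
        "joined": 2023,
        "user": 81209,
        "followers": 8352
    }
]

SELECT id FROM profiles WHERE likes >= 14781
[1, 2, 7]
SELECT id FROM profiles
[1, 2, 3, 4, 5, 6, 7]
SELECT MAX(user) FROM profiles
98435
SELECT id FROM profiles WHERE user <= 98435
[1, 2, 4, 6, 7]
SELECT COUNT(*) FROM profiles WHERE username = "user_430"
1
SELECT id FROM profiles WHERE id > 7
[]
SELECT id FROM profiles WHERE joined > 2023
[]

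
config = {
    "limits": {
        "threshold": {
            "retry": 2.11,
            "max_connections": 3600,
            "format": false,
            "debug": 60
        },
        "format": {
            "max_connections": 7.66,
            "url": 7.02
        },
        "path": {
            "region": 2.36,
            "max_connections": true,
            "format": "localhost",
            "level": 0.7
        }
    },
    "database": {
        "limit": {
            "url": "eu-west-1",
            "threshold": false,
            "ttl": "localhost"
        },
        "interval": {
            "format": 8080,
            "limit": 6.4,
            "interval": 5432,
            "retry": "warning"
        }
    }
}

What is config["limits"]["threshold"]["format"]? False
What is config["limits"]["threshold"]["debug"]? 60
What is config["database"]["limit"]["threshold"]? False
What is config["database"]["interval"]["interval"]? 5432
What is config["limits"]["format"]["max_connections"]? 7.66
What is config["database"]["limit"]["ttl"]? "localhost"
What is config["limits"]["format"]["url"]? 7.02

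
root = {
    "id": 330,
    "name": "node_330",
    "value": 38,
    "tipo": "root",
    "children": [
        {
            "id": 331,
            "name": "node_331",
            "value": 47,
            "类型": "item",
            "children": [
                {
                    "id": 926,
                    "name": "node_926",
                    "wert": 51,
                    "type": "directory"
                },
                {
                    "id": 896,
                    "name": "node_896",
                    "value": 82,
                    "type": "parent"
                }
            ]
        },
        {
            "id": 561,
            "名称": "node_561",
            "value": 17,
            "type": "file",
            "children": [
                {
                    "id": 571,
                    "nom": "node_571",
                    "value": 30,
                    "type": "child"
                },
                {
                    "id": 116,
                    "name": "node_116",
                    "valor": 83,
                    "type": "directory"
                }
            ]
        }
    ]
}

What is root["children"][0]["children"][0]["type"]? "directory"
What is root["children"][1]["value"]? 17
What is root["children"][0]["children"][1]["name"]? "node_896"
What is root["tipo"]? "root"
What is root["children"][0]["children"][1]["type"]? "parent"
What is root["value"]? 38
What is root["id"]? 330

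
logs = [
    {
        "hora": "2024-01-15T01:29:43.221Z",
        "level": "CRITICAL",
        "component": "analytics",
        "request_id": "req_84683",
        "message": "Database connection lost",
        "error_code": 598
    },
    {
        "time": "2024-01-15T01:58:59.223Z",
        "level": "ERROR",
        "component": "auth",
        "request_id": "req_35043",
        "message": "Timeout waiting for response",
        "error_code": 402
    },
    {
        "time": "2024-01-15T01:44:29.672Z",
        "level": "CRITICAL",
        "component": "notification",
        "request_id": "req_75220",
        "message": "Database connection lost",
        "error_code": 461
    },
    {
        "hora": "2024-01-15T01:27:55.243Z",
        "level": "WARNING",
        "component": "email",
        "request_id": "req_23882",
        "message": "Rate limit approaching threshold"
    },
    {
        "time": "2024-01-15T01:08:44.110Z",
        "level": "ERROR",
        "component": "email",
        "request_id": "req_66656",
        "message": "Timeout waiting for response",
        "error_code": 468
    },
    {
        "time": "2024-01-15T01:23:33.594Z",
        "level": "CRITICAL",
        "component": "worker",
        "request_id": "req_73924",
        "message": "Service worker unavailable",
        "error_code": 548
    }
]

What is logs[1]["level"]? "ERROR"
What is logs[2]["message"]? "Database connection lost"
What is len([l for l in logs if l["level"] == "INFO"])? 0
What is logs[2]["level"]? "CRITICAL"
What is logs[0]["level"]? "CRITICAL"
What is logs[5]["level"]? "CRITICAL"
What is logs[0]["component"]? "analytics"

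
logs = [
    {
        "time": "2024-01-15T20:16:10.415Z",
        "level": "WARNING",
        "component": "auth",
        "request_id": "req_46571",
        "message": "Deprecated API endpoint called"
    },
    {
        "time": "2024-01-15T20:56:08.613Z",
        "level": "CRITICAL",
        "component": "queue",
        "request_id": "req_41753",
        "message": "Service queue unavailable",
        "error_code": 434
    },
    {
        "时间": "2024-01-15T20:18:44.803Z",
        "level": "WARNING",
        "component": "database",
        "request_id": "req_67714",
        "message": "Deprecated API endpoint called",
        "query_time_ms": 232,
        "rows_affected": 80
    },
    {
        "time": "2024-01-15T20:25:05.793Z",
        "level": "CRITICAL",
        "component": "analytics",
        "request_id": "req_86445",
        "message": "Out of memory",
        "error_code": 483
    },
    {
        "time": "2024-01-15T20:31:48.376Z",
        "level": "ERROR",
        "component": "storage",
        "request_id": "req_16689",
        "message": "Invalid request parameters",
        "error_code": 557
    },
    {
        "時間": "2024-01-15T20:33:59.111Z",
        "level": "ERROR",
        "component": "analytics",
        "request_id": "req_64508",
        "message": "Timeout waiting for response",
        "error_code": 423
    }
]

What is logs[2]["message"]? "Deprecated API endpoint called"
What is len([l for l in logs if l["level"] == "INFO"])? 0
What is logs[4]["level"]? "ERROR"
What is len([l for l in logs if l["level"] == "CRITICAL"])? 2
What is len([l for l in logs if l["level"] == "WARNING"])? 2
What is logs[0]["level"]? "WARNING"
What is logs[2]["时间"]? "2024-01-15T20:18:44.803Z"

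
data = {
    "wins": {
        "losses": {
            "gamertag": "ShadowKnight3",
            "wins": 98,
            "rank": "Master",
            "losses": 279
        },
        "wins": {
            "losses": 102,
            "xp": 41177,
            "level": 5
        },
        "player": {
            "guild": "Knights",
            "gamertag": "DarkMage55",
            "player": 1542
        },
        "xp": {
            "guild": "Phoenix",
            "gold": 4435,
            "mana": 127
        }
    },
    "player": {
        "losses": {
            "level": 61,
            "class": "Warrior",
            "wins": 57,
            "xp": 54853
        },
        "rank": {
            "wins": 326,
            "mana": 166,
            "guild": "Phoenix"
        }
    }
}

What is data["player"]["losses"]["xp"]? 54853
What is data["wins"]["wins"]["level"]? 5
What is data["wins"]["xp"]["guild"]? "Phoenix"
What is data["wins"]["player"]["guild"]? "Knights"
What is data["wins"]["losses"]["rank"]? "Master"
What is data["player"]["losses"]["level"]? 61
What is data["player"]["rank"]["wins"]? 326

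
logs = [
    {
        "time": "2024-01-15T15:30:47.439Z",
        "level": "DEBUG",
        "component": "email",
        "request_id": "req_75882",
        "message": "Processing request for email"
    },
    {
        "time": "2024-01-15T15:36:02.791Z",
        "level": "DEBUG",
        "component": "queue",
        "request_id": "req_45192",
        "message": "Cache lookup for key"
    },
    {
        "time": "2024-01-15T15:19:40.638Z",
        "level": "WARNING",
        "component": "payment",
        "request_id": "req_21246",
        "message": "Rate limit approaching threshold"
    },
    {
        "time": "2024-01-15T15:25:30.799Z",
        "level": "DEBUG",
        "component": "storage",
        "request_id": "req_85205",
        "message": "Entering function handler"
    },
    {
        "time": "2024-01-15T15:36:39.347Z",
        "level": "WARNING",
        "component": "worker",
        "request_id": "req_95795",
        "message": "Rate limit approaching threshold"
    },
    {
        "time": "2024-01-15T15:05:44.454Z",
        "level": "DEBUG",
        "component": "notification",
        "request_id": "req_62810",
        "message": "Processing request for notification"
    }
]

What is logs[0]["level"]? "DEBUG"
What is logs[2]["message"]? "Rate limit approaching threshold"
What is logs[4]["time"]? "2024-01-15T15:36:39.347Z"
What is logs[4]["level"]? "WARNING"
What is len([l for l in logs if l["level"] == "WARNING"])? 2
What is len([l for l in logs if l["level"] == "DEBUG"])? 4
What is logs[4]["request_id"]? "req_95795"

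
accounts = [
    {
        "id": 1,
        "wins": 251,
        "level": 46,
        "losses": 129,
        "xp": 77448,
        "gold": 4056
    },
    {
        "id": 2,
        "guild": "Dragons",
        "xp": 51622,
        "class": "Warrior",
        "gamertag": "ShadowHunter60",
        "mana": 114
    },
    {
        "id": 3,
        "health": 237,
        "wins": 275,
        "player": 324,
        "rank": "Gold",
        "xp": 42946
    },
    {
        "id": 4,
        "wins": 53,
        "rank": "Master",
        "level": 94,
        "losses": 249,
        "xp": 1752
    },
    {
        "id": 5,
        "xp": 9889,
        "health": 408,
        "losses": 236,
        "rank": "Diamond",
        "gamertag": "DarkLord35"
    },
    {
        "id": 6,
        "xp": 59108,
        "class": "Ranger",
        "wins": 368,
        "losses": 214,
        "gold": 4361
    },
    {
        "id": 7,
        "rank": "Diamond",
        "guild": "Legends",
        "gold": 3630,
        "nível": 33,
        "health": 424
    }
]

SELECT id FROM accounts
[1, 2, 3, 4, 5, 6, 7]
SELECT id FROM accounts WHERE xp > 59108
[1]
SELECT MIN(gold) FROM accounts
3630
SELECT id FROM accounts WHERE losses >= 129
[1, 4, 5, 6]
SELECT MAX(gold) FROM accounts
4361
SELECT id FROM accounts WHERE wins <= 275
[1, 3, 4]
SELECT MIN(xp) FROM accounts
1752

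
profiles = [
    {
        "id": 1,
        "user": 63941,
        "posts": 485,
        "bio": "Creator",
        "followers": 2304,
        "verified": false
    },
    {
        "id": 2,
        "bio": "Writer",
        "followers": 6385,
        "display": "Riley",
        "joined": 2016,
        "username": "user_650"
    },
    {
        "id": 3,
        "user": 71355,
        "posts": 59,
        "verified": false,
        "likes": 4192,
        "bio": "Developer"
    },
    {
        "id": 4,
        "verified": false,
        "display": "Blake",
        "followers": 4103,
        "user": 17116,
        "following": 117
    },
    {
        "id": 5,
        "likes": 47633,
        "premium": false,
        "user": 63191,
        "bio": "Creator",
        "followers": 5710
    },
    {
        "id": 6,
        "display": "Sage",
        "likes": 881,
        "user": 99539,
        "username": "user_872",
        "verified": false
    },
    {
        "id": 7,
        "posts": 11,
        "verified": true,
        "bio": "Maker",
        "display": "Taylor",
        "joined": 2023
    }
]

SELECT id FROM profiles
[1, 2, 3, 4, 5, 6, 7]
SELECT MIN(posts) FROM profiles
11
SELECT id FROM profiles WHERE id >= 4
[4, 5, 6, 7]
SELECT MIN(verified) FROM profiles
False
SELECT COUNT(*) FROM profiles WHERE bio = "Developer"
1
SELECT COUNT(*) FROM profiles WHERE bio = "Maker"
1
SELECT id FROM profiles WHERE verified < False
[]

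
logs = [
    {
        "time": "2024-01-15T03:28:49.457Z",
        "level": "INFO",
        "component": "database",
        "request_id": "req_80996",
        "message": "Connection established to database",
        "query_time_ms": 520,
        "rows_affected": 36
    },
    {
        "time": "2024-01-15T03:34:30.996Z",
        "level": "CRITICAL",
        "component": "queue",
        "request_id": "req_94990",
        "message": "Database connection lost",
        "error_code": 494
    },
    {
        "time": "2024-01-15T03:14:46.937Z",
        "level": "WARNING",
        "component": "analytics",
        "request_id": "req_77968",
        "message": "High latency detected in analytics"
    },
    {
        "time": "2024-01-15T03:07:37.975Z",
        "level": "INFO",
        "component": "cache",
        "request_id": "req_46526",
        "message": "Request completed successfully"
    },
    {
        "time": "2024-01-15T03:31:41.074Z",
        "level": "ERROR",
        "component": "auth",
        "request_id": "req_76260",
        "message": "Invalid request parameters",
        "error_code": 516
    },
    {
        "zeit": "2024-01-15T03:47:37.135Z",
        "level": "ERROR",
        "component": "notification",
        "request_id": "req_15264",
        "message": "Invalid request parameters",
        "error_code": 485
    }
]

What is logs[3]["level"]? "INFO"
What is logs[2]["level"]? "WARNING"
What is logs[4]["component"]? "auth"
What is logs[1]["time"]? "2024-01-15T03:34:30.996Z"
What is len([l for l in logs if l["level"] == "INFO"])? 2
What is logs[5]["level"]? "ERROR"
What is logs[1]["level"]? "CRITICAL"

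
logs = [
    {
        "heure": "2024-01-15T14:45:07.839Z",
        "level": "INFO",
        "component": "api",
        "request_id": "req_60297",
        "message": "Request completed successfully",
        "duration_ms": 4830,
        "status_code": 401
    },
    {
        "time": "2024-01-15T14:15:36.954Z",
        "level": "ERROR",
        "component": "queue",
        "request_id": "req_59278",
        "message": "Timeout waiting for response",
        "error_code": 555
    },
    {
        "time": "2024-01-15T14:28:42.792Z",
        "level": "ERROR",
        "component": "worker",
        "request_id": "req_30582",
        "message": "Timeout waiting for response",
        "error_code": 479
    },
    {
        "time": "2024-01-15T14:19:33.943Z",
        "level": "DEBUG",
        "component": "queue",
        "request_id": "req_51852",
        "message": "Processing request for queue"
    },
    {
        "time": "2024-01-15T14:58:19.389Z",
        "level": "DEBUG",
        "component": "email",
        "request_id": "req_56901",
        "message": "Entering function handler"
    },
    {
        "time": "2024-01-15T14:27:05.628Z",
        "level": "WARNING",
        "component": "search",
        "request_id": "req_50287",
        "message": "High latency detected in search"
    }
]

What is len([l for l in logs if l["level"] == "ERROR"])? 2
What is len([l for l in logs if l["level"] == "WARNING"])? 1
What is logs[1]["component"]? "queue"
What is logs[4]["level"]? "DEBUG"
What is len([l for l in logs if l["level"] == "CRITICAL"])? 0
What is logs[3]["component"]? "queue"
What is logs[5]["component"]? "search"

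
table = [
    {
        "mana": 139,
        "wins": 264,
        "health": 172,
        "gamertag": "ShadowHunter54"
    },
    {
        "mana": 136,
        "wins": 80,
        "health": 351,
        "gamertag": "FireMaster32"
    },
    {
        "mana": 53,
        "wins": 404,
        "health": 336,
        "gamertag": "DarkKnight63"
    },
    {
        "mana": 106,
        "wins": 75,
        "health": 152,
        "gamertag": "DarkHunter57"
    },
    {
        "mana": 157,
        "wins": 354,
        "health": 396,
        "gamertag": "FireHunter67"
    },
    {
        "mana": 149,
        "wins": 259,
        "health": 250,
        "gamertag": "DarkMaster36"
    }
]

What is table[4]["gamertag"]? "FireHunter67"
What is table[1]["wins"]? 80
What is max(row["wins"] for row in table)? 404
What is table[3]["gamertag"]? "DarkHunter57"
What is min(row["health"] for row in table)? 152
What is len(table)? 6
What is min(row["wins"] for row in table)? 75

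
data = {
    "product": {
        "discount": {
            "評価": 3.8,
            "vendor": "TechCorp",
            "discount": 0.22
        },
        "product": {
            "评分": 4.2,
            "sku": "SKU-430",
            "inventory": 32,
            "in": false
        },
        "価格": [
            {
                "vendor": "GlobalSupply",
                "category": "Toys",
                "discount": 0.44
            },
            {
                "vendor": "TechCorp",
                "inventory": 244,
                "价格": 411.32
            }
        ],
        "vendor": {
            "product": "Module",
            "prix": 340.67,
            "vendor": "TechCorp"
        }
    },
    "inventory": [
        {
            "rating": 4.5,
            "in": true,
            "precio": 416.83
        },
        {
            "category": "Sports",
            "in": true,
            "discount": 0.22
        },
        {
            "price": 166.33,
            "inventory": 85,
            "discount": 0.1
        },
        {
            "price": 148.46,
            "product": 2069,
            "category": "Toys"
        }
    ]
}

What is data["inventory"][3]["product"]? 2069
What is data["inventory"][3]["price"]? 148.46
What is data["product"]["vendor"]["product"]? "Module"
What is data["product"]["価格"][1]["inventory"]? 244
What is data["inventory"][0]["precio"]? 416.83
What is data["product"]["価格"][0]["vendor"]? "GlobalSupply"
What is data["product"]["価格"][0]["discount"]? 0.44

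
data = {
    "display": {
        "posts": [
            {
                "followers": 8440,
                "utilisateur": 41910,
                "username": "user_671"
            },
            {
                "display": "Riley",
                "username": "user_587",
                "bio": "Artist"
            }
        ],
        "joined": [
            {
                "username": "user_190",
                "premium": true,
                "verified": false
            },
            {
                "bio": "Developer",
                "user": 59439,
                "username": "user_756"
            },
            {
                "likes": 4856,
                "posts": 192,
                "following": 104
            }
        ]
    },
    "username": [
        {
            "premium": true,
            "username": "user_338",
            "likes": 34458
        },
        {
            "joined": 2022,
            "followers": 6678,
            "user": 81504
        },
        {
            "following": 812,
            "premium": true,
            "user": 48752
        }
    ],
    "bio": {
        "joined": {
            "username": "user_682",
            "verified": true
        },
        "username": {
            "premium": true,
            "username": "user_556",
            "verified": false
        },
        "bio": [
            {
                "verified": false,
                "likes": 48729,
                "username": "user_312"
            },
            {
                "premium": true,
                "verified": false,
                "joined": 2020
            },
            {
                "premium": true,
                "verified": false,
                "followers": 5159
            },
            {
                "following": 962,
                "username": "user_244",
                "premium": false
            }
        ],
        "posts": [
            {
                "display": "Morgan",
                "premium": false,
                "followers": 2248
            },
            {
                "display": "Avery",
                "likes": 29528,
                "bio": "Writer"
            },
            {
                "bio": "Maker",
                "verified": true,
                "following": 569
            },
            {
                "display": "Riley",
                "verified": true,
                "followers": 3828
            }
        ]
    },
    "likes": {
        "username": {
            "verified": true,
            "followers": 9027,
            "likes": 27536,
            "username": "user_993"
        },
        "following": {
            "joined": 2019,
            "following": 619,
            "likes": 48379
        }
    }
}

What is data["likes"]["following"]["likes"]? 48379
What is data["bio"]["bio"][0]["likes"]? 48729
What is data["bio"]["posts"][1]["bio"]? "Writer"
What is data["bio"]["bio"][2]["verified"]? False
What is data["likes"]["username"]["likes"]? 27536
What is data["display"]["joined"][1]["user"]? 59439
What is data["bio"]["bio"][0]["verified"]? False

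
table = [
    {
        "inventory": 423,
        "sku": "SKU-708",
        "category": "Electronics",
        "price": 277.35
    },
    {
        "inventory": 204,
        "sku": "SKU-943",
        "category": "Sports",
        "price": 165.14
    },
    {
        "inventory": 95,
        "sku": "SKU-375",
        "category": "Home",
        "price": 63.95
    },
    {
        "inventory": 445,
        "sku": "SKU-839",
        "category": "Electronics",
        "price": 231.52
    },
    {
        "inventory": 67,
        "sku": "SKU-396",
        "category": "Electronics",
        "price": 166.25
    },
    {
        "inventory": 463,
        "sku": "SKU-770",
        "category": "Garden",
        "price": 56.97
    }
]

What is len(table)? 6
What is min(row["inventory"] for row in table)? 67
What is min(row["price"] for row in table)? 56.97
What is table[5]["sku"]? "SKU-770"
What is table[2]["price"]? 63.95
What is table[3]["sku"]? "SKU-839"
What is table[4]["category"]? "Electronics"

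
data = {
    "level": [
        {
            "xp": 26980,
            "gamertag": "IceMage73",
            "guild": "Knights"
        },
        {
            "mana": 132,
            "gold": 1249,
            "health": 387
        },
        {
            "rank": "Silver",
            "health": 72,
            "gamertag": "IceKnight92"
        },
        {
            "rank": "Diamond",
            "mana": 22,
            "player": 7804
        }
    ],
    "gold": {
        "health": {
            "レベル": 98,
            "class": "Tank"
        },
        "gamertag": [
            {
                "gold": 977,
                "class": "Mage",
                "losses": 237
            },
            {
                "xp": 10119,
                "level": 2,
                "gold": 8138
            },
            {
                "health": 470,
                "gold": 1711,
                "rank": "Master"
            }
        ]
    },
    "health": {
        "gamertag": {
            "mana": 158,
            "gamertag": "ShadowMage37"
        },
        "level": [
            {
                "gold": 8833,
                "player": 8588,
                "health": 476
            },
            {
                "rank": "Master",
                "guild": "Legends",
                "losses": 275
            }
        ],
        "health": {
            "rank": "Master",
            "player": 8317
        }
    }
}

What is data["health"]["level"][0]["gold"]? 8833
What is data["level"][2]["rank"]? "Silver"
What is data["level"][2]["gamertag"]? "IceKnight92"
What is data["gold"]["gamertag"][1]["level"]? 2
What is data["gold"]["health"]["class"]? "Tank"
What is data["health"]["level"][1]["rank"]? "Master"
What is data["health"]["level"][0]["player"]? 8588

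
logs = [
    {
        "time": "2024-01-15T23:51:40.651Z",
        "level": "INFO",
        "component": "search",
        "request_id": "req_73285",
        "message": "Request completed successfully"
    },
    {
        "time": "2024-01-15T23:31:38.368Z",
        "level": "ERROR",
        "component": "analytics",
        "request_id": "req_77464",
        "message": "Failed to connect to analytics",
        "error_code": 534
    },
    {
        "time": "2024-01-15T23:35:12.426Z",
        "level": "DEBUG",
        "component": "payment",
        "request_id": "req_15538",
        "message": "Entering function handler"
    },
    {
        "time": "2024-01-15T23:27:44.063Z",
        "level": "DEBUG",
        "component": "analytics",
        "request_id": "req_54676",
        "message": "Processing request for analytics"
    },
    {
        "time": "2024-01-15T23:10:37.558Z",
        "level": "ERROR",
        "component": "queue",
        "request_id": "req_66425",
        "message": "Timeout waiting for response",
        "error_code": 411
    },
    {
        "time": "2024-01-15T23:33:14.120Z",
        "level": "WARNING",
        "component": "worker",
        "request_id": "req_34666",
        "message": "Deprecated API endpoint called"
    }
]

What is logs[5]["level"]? "WARNING"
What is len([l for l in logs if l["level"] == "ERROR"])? 2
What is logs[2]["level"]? "DEBUG"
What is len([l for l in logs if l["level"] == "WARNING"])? 1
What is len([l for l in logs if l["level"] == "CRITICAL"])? 0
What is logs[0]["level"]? "INFO"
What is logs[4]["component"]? "queue"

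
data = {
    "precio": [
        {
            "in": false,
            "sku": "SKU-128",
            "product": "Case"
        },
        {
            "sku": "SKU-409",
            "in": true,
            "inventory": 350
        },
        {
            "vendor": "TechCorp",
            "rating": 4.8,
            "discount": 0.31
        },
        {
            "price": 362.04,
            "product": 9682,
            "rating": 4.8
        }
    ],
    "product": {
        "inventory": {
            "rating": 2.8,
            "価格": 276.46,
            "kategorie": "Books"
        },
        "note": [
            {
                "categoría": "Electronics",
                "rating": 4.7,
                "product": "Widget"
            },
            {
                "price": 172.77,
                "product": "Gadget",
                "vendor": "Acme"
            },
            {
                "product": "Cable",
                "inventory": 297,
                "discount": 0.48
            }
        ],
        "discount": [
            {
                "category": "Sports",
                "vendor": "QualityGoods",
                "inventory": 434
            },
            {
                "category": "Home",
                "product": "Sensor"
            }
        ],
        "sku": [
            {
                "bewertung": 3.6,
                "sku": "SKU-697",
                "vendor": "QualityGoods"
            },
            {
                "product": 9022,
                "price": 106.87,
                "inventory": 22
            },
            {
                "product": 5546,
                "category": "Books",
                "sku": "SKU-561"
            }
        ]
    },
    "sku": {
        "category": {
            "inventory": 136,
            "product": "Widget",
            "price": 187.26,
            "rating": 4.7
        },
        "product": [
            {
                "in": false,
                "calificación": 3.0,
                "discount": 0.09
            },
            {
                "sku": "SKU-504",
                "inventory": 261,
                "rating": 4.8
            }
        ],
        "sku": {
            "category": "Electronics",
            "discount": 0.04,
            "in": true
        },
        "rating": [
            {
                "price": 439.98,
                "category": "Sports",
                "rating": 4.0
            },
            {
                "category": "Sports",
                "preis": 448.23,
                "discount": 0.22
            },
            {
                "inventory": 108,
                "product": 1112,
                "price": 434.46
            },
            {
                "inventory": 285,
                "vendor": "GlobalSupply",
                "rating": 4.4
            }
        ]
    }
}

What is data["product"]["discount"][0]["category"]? "Sports"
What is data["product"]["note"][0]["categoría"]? "Electronics"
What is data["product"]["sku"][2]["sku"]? "SKU-561"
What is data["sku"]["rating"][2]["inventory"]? 108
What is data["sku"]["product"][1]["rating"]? 4.8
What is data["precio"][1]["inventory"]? 350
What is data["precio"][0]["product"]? "Case"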